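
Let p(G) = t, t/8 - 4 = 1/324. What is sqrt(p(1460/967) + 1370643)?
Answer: sqrt(111024677)/9 ≈ 1170.8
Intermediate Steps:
t = 2594/81 (t = 32 + 8/324 = 32 + 8*(1/324) = 32 + 2/81 = 2594/81 ≈ 32.025)
p(G) = 2594/81
sqrt(p(1460/967) + 1370643) = sqrt(2594/81 + 1370643) = sqrt(111024677/81) = sqrt(111024677)/9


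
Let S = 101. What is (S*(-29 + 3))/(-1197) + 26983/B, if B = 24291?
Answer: 1186257/358967 ≈ 3.3046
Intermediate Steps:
(S*(-29 + 3))/(-1197) + 26983/B = (101*(-29 + 3))/(-1197) + 26983/24291 = (101*(-26))*(-1/1197) + 26983*(1/24291) = -2626*(-1/1197) + 26983/24291 = 2626/1197 + 26983/24291 = 1186257/358967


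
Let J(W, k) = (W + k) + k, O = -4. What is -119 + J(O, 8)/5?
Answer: -583/5 ≈ -116.60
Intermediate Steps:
J(W, k) = W + 2*k
-119 + J(O, 8)/5 = -119 + (-4 + 2*8)/5 = -119 + (-4 + 16)/5 = -119 + (1/5)*12 = -119 + 12/5 = -583/5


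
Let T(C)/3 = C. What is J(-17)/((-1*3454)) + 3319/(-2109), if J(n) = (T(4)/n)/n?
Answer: -1656535511/1052608227 ≈ -1.5737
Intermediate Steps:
T(C) = 3*C
J(n) = 12/n² (J(n) = ((3*4)/n)/n = (12/n)/n = 12/n²)
J(-17)/((-1*3454)) + 3319/(-2109) = (12/(-17)²)/((-1*3454)) + 3319/(-2109) = (12*(1/289))/(-3454) + 3319*(-1/2109) = (12/289)*(-1/3454) - 3319/2109 = -6/499103 - 3319/2109 = -1656535511/1052608227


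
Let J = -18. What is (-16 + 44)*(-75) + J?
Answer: -2118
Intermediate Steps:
(-16 + 44)*(-75) + J = (-16 + 44)*(-75) - 18 = 28*(-75) - 18 = -2100 - 18 = -2118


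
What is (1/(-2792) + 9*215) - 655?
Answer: 3573759/2792 ≈ 1280.0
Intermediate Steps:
(1/(-2792) + 9*215) - 655 = (-1/2792 + 1935) - 655 = 5402519/2792 - 655 = 3573759/2792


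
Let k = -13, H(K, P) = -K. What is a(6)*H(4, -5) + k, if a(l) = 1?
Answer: -17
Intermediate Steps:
a(6)*H(4, -5) + k = 1*(-1*4) - 13 = 1*(-4) - 13 = -4 - 13 = -17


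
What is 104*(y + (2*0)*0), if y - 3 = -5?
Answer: -208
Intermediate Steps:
y = -2 (y = 3 - 5 = -2)
104*(y + (2*0)*0) = 104*(-2 + (2*0)*0) = 104*(-2 + 0*0) = 104*(-2 + 0) = 104*(-2) = -208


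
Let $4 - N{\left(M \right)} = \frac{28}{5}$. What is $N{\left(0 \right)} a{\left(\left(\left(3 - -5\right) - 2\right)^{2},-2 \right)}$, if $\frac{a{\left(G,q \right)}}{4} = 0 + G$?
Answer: $- \frac{1152}{5} \approx -230.4$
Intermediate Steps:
$a{\left(G,q \right)} = 4 G$ ($a{\left(G,q \right)} = 4 \left(0 + G\right) = 4 G$)
$N{\left(M \right)} = - \frac{8}{5}$ ($N{\left(M \right)} = 4 - \frac{28}{5} = - \frac{8}{5}$)
$N{\left(0 \right)} a{\left(\left(\left(3 - -5\right) - 2\right)^{2},-2 \right)} = - \frac{8 \cdot 4 \left(\left(3 - -5\right) - 2\right)^{2}}{5} = - \frac{8 \cdot 4 \left(\left(3 + 5\right) - 2\right)^{2}}{5} = - \frac{8 \cdot 4 \left(8 - 2\right)^{2}}{5} = - \frac{8 \cdot 4 \cdot 6^{2}}{5} = - \frac{8 \cdot 4 \cdot 36}{5} = \left(- \frac{8}{5}\right) 144 = - \frac{1152}{5}$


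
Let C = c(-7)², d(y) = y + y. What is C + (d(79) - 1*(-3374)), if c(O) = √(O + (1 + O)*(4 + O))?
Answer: 3543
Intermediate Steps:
d(y) = 2*y
C = 11 (C = (√(4 + (-7)² + 6*(-7)))² = (√(4 + 49 - 42))² = (√11)² = 11)
C + (d(79) - 1*(-3374)) = 11 + (2*79 - 1*(-3374)) = 11 + (158 + 3374) = 11 + 3532 = 3543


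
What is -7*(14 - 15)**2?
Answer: -7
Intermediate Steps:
-7*(14 - 15)**2 = -7*(-1)**2 = -7*1 = -7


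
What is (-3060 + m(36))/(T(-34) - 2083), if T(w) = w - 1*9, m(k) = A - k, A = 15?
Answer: 3081/2126 ≈ 1.4492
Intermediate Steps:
m(k) = 15 - k
T(w) = -9 + w (T(w) = w - 9 = -9 + w)
(-3060 + m(36))/(T(-34) - 2083) = (-3060 + (15 - 1*36))/((-9 - 34) - 2083) = (-3060 + (15 - 36))/(-43 - 2083) = (-3060 - 21)/(-2126) = -3081*(-1/2126) = 3081/2126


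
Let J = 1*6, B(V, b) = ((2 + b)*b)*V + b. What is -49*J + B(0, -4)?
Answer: -298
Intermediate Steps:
B(V, b) = b + V*b*(2 + b) (B(V, b) = (b*(2 + b))*V + b = V*b*(2 + b) + b = b + V*b*(2 + b))
J = 6
-49*J + B(0, -4) = -49*6 - 4*(1 + 2*0 + 0*(-4)) = -294 - 4*(1 + 0 + 0) = -294 - 4*1 = -294 - 4 = -298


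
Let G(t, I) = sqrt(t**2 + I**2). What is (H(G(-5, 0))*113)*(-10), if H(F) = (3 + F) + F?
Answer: -14690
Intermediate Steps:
G(t, I) = sqrt(I**2 + t**2)
H(F) = 3 + 2*F
(H(G(-5, 0))*113)*(-10) = ((3 + 2*sqrt(0**2 + (-5)**2))*113)*(-10) = ((3 + 2*sqrt(0 + 25))*113)*(-10) = ((3 + 2*sqrt(25))*113)*(-10) = ((3 + 2*5)*113)*(-10) = ((3 + 10)*113)*(-10) = (13*113)*(-10) = 1469*(-10) = -14690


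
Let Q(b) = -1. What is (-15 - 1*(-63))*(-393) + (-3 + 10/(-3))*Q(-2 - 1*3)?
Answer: -56573/3 ≈ -18858.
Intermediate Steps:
(-15 - 1*(-63))*(-393) + (-3 + 10/(-3))*Q(-2 - 1*3) = (-15 - 1*(-63))*(-393) + (-3 + 10/(-3))*(-1) = (-15 + 63)*(-393) + (-3 + 10*(-⅓))*(-1) = 48*(-393) + (-3 - 10/3)*(-1) = -18864 - 19/3*(-1) = -18864 + 19/3 = -56573/3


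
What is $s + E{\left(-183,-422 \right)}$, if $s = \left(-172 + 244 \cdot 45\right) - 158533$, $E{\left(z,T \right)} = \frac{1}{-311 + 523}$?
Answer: $- \frac{31317699}{212} \approx -1.4773 \cdot 10^{5}$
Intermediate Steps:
$E{\left(z,T \right)} = \frac{1}{212}$
$s = -147725$ ($s = \left(-172 + 10980\right) - 158533 = 10808 - 158533 = -147725$)
$s + E{\left(-183,-422 \right)} = -147725 + \frac{1}{212} = - \frac{31317699}{212}$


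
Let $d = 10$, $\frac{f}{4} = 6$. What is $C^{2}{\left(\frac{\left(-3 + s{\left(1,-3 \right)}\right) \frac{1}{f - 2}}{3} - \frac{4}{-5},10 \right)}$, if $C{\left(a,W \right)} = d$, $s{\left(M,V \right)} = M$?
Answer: $100$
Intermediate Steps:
$f = 24$ ($f = 4 \cdot 6 = 24$)
$C{\left(a,W \right)} = 10$
$C^{2}{\left(\frac{\left(-3 + s{\left(1,-3 \right)}\right) \frac{1}{f - 2}}{3} - \frac{4}{-5},10 \right)} = 10^{2} = 100$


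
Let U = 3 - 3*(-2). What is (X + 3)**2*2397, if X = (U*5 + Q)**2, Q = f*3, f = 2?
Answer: 16253615952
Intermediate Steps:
U = 9 (U = 3 + 6 = 9)
Q = 6 (Q = 2*3 = 6)
X = 2601 (X = (9*5 + 6)**2 = (45 + 6)**2 = 51**2 = 2601)
(X + 3)**2*2397 = (2601 + 3)**2*2397 = 2604**2*2397 = 6780816*2397 = 16253615952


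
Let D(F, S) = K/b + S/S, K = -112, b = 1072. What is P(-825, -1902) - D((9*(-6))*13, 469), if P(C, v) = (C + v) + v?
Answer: -310203/67 ≈ -4629.9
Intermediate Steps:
P(C, v) = C + 2*v
D(F, S) = 60/67 (D(F, S) = -112/1072 + S/S = -112*1/1072 + 1 = -7/67 + 1 = 60/67)
P(-825, -1902) - D((9*(-6))*13, 469) = (-825 + 2*(-1902)) - 1*60/67 = (-825 - 3804) - 60/67 = -4629 - 60/67 = -310203/67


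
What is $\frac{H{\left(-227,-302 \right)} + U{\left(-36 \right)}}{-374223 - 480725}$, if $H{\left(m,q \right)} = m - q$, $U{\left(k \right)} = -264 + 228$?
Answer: $- \frac{39}{854948} \approx -4.5617 \cdot 10^{-5}$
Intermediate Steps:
$U{\left(k \right)} = -36$
$\frac{H{\left(-227,-302 \right)} + U{\left(-36 \right)}}{-374223 - 480725} = \frac{\left(-227 - -302\right) - 36}{-374223 - 480725} = \frac{\left(-227 + 302\right) - 36}{-854948} = \left(75 - 36\right) \left(- \frac{1}{854948}\right) = 39 \left(- \frac{1}{854948}\right) = - \frac{39}{854948}$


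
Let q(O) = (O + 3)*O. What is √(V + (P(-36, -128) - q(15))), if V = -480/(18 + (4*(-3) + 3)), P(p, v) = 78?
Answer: 4*I*√138/3 ≈ 15.663*I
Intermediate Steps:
q(O) = O*(3 + O) (q(O) = (3 + O)*O = O*(3 + O))
V = -160/3 (V = -480/(18 + (-12 + 3)) = -480/(18 - 9) = -480/9 = (⅑)*(-480) = -160/3 ≈ -53.333)
√(V + (P(-36, -128) - q(15))) = √(-160/3 + (78 - 15*(3 + 15))) = √(-160/3 + (78 - 15*18)) = √(-160/3 + (78 - 1*270)) = √(-160/3 + (78 - 270)) = √(-160/3 - 192) = √(-736/3) = 4*I*√138/3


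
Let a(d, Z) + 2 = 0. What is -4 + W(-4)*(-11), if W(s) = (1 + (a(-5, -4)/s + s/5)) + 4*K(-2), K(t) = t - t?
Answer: -117/10 ≈ -11.700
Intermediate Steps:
a(d, Z) = -2 (a(d, Z) = -2 + 0 = -2)
K(t) = 0
W(s) = 1 - 2/s + s/5 (W(s) = (1 + (-2/s + s/5)) + 4*0 = (1 + (-2/s + s*(1/5))) + 0 = (1 + (-2/s + s/5)) + 0 = (1 - 2/s + s/5) + 0 = 1 - 2/s + s/5)
-4 + W(-4)*(-11) = -4 + (1 - 2/(-4) + (1/5)*(-4))*(-11) = -4 + (1 - 2*(-1/4) - 4/5)*(-11) = -4 + (1 + 1/2 - 4/5)*(-11) = -4 + (7/10)*(-11) = -4 - 77/10 = -117/10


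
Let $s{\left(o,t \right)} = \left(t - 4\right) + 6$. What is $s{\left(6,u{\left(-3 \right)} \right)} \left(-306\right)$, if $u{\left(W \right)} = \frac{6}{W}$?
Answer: $0$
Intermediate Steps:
$s{\left(o,t \right)} = 2 + t$ ($s{\left(o,t \right)} = \left(-4 + t\right) + 6 = 2 + t$)
$s{\left(6,u{\left(-3 \right)} \right)} \left(-306\right) = \left(2 + \frac{6}{-3}\right) \left(-306\right) = \left(2 + 6 \left(- \frac{1}{3}\right)\right) \left(-306\right) = \left(2 - 2\right) \left(-306\right) = 0 \left(-306\right) = 0$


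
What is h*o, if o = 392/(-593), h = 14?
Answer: -5488/593 ≈ -9.2546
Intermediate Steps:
o = -392/593 (o = 392*(-1/593) = -392/593 ≈ -0.66105)
h*o = 14*(-392/593) = -5488/593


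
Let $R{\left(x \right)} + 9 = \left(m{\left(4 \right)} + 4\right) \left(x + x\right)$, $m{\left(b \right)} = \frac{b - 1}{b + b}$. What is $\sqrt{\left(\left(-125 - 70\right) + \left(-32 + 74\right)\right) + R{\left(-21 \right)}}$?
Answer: $\frac{i \sqrt{1383}}{2} \approx 18.594 i$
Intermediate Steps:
$m{\left(b \right)} = \frac{-1 + b}{2 b}$
$R{\left(x \right)} = -9 + \frac{35 x}{4}$ ($R{\left(x \right)} = -9 + \left(\frac{-1 + 4}{2 \cdot 4} + 4\right) \left(x + x\right) = -9 + \left(\frac{1}{2} \cdot \frac{1}{4} \cdot 3 + 4\right) 2 x = -9 + \left(\frac{3}{8} + 4\right) 2 x = -9 + \frac{35 \cdot 2 x}{8} = -9 + \frac{35 x}{4}$)
$\sqrt{\left(\left(-125 - 70\right) + \left(-32 + 74\right)\right) + R{\left(-21 \right)}} = \sqrt{\left(\left(-125 - 70\right) + \left(-32 + 74\right)\right) + \left(-9 + \frac{35}{4} \left(-21\right)\right)} = \sqrt{\left(-195 + 42\right) - \frac{771}{4}} = \sqrt{-153 - \frac{771}{4}} = \sqrt{- \frac{1383}{4}} = \frac{i \sqrt{1383}}{2}$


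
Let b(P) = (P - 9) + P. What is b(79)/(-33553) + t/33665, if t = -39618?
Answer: -1334318839/1129561745 ≈ -1.1813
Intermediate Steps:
b(P) = -9 + 2*P (b(P) = (-9 + P) + P = -9 + 2*P)
b(79)/(-33553) + t/33665 = (-9 + 2*79)/(-33553) - 39618/33665 = (-9 + 158)*(-1/33553) - 39618*1/33665 = 149*(-1/33553) - 39618/33665 = -149/33553 - 39618/33665 = -1334318839/1129561745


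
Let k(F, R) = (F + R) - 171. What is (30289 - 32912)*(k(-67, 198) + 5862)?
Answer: -15271106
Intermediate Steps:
k(F, R) = -171 + F + R
(30289 - 32912)*(k(-67, 198) + 5862) = (30289 - 32912)*((-171 - 67 + 198) + 5862) = -2623*(-40 + 5862) = -2623*5822 = -15271106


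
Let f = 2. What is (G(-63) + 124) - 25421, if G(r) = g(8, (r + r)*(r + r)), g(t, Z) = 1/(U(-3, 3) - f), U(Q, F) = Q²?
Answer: -177078/7 ≈ -25297.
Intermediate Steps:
g(t, Z) = ⅐ (g(t, Z) = 1/((-3)² - 1*2) = 1/(9 - 2) = 1/7 = ⅐)
G(r) = ⅐
(G(-63) + 124) - 25421 = (⅐ + 124) - 25421 = 869/7 - 25421 = -177078/7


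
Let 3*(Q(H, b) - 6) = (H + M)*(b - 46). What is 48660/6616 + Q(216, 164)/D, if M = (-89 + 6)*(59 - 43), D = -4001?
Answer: 363017987/19852962 ≈ 18.285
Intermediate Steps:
M = -1328 (M = -83*16 = -1328)
Q(H, b) = 6 + (-1328 + H)*(-46 + b)/3 (Q(H, b) = 6 + ((H - 1328)*(b - 46))/3 = 6 + ((-1328 + H)*(-46 + b))/3 = 6 + (-1328 + H)*(-46 + b)/3)
48660/6616 + Q(216, 164)/D = 48660/6616 + (61106/3 - 1328/3*164 - 46/3*216 + (1/3)*216*164)/(-4001) = 48660*(1/6616) + (61106/3 - 217792/3 - 3312 + 11808)*(-1/4001) = 12165/1654 - 131198/3*(-1/4001) = 12165/1654 + 131198/12003 = 363017987/19852962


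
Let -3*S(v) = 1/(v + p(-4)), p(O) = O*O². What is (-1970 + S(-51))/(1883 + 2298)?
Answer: -679649/1442445 ≈ -0.47118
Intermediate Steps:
p(O) = O³
S(v) = -1/(3*(-64 + v)) (S(v) = -1/(3*(v + (-4)³)) = -1/(3*(v - 64)) = -1/(3*(-64 + v)))
(-1970 + S(-51))/(1883 + 2298) = (-1970 - 1/(-192 + 3*(-51)))/(1883 + 2298) = (-1970 - 1/(-192 - 153))/4181 = (-1970 - 1/(-345))*(1/4181) = (-1970 - 1*(-1/345))*(1/4181) = (-1970 + 1/345)*(1/4181) = -679649/345*1/4181 = -679649/1442445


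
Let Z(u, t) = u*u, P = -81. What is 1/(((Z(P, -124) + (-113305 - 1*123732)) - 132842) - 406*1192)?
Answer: -1/847270 ≈ -1.1803e-6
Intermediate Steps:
Z(u, t) = u²
1/(((Z(P, -124) + (-113305 - 1*123732)) - 132842) - 406*1192) = 1/((((-81)² + (-113305 - 1*123732)) - 132842) - 406*1192) = 1/(((6561 + (-113305 - 123732)) - 132842) - 483952) = 1/(((6561 - 237037) - 132842) - 483952) = 1/((-230476 - 132842) - 483952) = 1/(-363318 - 483952) = 1/(-847270) = -1/847270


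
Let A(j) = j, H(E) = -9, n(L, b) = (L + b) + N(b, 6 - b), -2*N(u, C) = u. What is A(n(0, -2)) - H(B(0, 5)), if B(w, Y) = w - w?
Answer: 8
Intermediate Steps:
N(u, C) = -u/2
B(w, Y) = 0
n(L, b) = L + b/2 (n(L, b) = (L + b) - b/2 = L + b/2)
A(n(0, -2)) - H(B(0, 5)) = (0 + (1/2)*(-2)) - 1*(-9) = (0 - 1) + 9 = -1 + 9 = 8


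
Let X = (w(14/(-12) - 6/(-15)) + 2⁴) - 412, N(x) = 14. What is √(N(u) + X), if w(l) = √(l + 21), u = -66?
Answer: √(-343800 + 30*√18210)/30 ≈ 19.429*I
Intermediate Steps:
w(l) = √(21 + l)
X = -396 + √18210/30 (X = (√(21 + (14/(-12) - 6/(-15))) + 2⁴) - 412 = (√(21 + (14*(-1/12) - 6*(-1/15))) + 16) - 412 = (√(21 + (-7/6 + ⅖)) + 16) - 412 = (√(21 - 23/30) + 16) - 412 = (√(607/30) + 16) - 412 = (√18210/30 + 16) - 412 = (16 + √18210/30) - 412 = -396 + √18210/30 ≈ -391.50)
√(N(u) + X) = √(14 + (-396 + √18210/30)) = √(-382 + √18210/30)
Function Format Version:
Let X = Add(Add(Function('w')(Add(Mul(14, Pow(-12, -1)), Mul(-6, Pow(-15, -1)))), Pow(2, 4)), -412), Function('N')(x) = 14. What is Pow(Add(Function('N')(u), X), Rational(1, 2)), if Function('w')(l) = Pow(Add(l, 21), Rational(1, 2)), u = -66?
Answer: Mul(Rational(1, 30), Pow(Add(-343800, Mul(30, Pow(18210, Rational(1, 2)))), Rational(1, 2))) ≈ Mul(19.429, I)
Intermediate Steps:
Function('w')(l) = Pow(Add(21, l), Rational(1, 2))
X = Add(-396, Mul(Rational(1, 30), Pow(18210, Rational(1, 2)))) (X = Add(Add(Pow(Add(21, Add(Mul(14, Pow(-12, -1)), Mul(-6, Pow(-15, -1)))), Rational(1, 2)), Pow(2, 4)), -412) = Add(Add(Pow(Add(21, Add(Mul(14, Rational(-1, 12)), Mul(-6, Rational(-1, 15)))), Rational(1, 2)), 16), -412) = Add(Add(Pow(Add(21, Add(Rational(-7, 6), Rational(2, 5))), Rational(1, 2)), 16), -412) = Add(Add(Pow(Add(21, Rational(-23, 30)), Rational(1, 2)), 16), -412) = Add(Add(Pow(Rational(607, 30), Rational(1, 2)), 16), -412) = Add(Add(Mul(Rational(1, 30), Pow(18210, Rational(1, 2))), 16), -412) = Add(Add(16, Mul(Rational(1, 30), Pow(18210, Rational(1, 2)))), -412) = Add(-396, Mul(Rational(1, 30), Pow(18210, Rational(1, 2)))) ≈ -391.50)
Pow(Add(Function('N')(u), X), Rational(1, 2)) = Pow(Add(14, Add(-396, Mul(Rational(1, 30), Pow(18210, Rational(1, 2))))), Rational(1, 2)) = Pow(Add(-382, Mul(Rational(1, 30), Pow(18210, Rational(1, 2)))), Rational(1, 2))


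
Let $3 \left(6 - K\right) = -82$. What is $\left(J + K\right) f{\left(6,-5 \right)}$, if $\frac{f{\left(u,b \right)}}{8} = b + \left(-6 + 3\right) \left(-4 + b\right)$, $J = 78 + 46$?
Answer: $\frac{83072}{3} \approx 27691.0$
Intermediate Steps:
$J = 124$
$f{\left(u,b \right)} = 96 - 16 b$ ($f{\left(u,b \right)} = 8 \left(b + \left(-6 + 3\right) \left(-4 + b\right)\right) = 8 \left(b - 3 \left(-4 + b\right)\right) = 8 \left(b - \left(-12 + 3 b\right)\right) = 8 \left(12 - 2 b\right) = 96 - 16 b$)
$K = \frac{100}{3}$ ($K = 6 - - \frac{82}{3} = 6 + \frac{82}{3} = \frac{100}{3} \approx 33.333$)
$\left(J + K\right) f{\left(6,-5 \right)} = \left(124 + \frac{100}{3}\right) \left(96 - -80\right) = \frac{472 \left(96 + 80\right)}{3} = \frac{472}{3} \cdot 176 = \frac{83072}{3}$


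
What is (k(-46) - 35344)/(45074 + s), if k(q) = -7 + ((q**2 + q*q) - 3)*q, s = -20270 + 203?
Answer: -229885/25007 ≈ -9.1928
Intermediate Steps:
s = -20067
k(q) = -7 + q*(-3 + 2*q**2) (k(q) = -7 + ((q**2 + q**2) - 3)*q = -7 + (2*q**2 - 3)*q = -7 + (-3 + 2*q**2)*q = -7 + q*(-3 + 2*q**2))
(k(-46) - 35344)/(45074 + s) = ((-7 - 3*(-46) + 2*(-46)**3) - 35344)/(45074 - 20067) = ((-7 + 138 + 2*(-97336)) - 35344)/25007 = ((-7 + 138 - 194672) - 35344)*(1/25007) = (-194541 - 35344)*(1/25007) = -229885*1/25007 = -229885/25007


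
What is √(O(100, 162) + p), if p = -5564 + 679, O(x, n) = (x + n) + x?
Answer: I*√4523 ≈ 67.253*I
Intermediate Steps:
O(x, n) = n + 2*x (O(x, n) = (n + x) + x = n + 2*x)
p = -4885
√(O(100, 162) + p) = √((162 + 2*100) - 4885) = √((162 + 200) - 4885) = √(362 - 4885) = √(-4523) = I*√4523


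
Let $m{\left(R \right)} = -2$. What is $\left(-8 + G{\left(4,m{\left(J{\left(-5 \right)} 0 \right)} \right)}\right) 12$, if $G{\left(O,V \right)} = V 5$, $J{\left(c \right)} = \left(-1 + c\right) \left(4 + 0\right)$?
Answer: $-216$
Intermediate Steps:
$J{\left(c \right)} = -4 + 4 c$ ($J{\left(c \right)} = \left(-1 + c\right) 4 = -4 + 4 c$)
$G{\left(O,V \right)} = 5 V$
$\left(-8 + G{\left(4,m{\left(J{\left(-5 \right)} 0 \right)} \right)}\right) 12 = \left(-8 + 5 \left(-2\right)\right) 12 = \left(-8 - 10\right) 12 = \left(-18\right) 12 = -216$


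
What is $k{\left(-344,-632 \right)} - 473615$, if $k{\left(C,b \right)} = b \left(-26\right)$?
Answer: $-457183$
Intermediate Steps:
$k{\left(C,b \right)} = - 26 b$
$k{\left(-344,-632 \right)} - 473615 = \left(-26\right) \left(-632\right) - 473615 = 16432 - 473615 = -457183$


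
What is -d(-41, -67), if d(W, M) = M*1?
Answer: 67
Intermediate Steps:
d(W, M) = M
-d(-41, -67) = -1*(-67) = 67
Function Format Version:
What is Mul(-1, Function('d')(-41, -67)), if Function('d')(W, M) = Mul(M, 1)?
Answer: 67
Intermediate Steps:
Function('d')(W, M) = M
Mul(-1, Function('d')(-41, -67)) = Mul(-1, -67) = 67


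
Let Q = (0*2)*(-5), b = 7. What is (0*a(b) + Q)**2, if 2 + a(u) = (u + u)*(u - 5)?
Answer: 0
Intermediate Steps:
a(u) = -2 + 2*u*(-5 + u) (a(u) = -2 + (u + u)*(u - 5) = -2 + (2*u)*(-5 + u) = -2 + 2*u*(-5 + u))
Q = 0 (Q = 0*(-5) = 0)
(0*a(b) + Q)**2 = (0*(-2 - 10*7 + 2*7**2) + 0)**2 = (0*(-2 - 70 + 2*49) + 0)**2 = (0*(-2 - 70 + 98) + 0)**2 = (0*26 + 0)**2 = (0 + 0)**2 = 0**2 = 0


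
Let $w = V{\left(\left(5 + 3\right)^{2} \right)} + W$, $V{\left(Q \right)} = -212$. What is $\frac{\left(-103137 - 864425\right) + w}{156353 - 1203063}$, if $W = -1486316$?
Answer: $\frac{245409}{104671} \approx 2.3446$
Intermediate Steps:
$w = -1486528$ ($w = -212 - 1486316 = -1486528$)
$\frac{\left(-103137 - 864425\right) + w}{156353 - 1203063} = \frac{\left(-103137 - 864425\right) - 1486528}{156353 - 1203063} = \frac{-967562 - 1486528}{-1046710} = \left(-2454090\right) \left(- \frac{1}{1046710}\right) = \frac{245409}{104671}$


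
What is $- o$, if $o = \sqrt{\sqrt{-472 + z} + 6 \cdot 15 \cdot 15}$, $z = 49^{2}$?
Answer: $- \sqrt{1350 + \sqrt{1929}} \approx -37.335$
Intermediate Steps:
$z = 2401$
$o = \sqrt{1350 + \sqrt{1929}}$ ($o = \sqrt{\sqrt{-472 + 2401} + 6 \cdot 15 \cdot 15} = \sqrt{\sqrt{1929} + 90 \cdot 15} = \sqrt{\sqrt{1929} + 1350} = \sqrt{1350 + \sqrt{1929}} \approx 37.335$)
$- o = - \sqrt{1350 + \sqrt{1929}}$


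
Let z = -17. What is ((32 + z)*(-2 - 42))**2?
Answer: 435600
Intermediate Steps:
((32 + z)*(-2 - 42))**2 = ((32 - 17)*(-2 - 42))**2 = (15*(-44))**2 = (-660)**2 = 435600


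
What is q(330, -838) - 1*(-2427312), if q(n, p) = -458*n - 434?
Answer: 2275738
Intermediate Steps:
q(n, p) = -434 - 458*n
q(330, -838) - 1*(-2427312) = (-434 - 458*330) - 1*(-2427312) = (-434 - 151140) + 2427312 = -151574 + 2427312 = 2275738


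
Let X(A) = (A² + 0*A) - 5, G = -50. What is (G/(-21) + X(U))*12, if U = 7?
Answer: 3896/7 ≈ 556.57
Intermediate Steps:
X(A) = -5 + A² (X(A) = (A² + 0) - 5 = A² - 5 = -5 + A²)
(G/(-21) + X(U))*12 = (-50/(-21) + (-5 + 7²))*12 = (-50*(-1/21) + (-5 + 49))*12 = (50/21 + 44)*12 = (974/21)*12 = 3896/7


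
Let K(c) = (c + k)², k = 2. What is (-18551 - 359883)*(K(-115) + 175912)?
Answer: -71403305554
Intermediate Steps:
K(c) = (2 + c)² (K(c) = (c + 2)² = (2 + c)²)
(-18551 - 359883)*(K(-115) + 175912) = (-18551 - 359883)*((2 - 115)² + 175912) = -378434*((-113)² + 175912) = -378434*(12769 + 175912) = -378434*188681 = -71403305554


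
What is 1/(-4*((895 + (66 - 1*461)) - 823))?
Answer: 1/1292 ≈ 0.00077399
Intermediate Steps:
1/(-4*((895 + (66 - 1*461)) - 823)) = 1/(-4*((895 + (66 - 461)) - 823)) = 1/(-4*((895 - 395) - 823)) = 1/(-4*(500 - 823)) = 1/(-4*(-323)) = 1/1292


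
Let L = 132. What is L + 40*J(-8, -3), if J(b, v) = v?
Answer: 12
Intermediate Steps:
L + 40*J(-8, -3) = 132 + 40*(-3) = 132 - 120 = 12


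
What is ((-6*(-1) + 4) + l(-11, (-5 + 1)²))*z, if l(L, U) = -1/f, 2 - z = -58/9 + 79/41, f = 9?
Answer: 214045/3321 ≈ 64.452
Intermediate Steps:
z = 2405/369 (z = 2 - (-58/9 + 79/41) = 2 - 1*(-1667/369) = 2 + 1667/369 = 2405/369 ≈ 6.5176)
l(L, U) = -⅑ (l(L, U) = -1/9 = -1*⅑ = -⅑)
((-6*(-1) + 4) + l(-11, (-5 + 1)²))*z = ((-6*(-1) + 4) - ⅑)*(2405/369) = ((6 + 4) - ⅑)*(2405/369) = (10 - ⅑)*(2405/369) = (89/9)*(2405/369) = 214045/3321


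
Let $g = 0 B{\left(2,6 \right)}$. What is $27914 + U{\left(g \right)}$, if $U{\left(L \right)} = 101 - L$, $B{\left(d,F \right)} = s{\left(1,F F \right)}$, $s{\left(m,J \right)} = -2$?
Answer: $28015$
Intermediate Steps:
$B{\left(d,F \right)} = -2$
$g = 0$ ($g = 0 \left(-2\right) = 0$)
$27914 + U{\left(g \right)} = 27914 + \left(101 - 0\right) = 27914 + \left(101 + 0\right) = 27914 + 101 = 28015$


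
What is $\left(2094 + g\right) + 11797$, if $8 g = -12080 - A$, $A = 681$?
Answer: $\frac{98367}{8} \approx 12296.0$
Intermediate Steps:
$g = - \frac{12761}{8}$ ($g = \frac{-12080 - 681}{8} = \frac{1}{8} \left(-12761\right) = - \frac{12761}{8} \approx -1595.1$)
$\left(2094 + g\right) + 11797 = \left(2094 - \frac{12761}{8}\right) + 11797 = \frac{3991}{8} + 11797 = \frac{98367}{8}$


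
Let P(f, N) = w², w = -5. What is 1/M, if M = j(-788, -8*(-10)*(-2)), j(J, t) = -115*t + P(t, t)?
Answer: 1/18425 ≈ 5.4274e-5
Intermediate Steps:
P(f, N) = 25 (P(f, N) = (-5)² = 25)
j(J, t) = 25 - 115*t (j(J, t) = -115*t + 25 = 25 - 115*t)
M = 18425 (M = 25 - 115*(-8*(-10))*(-2) = 25 - 9200*(-2) = 25 - 115*(-160) = 25 + 18400 = 18425)
1/M = 1/18425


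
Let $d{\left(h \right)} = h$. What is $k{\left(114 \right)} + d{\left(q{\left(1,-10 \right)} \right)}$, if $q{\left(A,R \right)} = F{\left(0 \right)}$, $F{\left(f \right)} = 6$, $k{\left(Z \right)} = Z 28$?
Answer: $3198$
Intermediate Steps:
$k{\left(Z \right)} = 28 Z$
$q{\left(A,R \right)} = 6$
$k{\left(114 \right)} + d{\left(q{\left(1,-10 \right)} \right)} = 28 \cdot 114 + 6 = 3192 + 6 = 3198$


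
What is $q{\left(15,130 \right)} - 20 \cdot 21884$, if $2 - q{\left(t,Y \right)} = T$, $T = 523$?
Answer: $-438201$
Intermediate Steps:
$q{\left(t,Y \right)} = -521$ ($q{\left(t,Y \right)} = 2 - 523 = -521$)
$q{\left(15,130 \right)} - 20 \cdot 21884 = -521 - 20 \cdot 21884 = -521 - 437680 = -438201$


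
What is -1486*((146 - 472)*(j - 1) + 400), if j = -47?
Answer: -23847328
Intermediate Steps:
-1486*((146 - 472)*(j - 1) + 400) = -1486*((146 - 472)*(-47 - 1) + 400) = -1486*(-326*(-48) + 400) = -1486*(15648 + 400) = -1486*16048 = -23847328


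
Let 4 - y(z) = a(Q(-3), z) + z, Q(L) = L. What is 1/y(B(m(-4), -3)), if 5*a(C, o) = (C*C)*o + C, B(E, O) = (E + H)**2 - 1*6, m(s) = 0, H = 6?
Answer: -5/397 ≈ -0.012594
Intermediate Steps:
B(E, O) = -6 + (6 + E)**2 (B(E, O) = (E + 6)**2 - 1*6 = (6 + E)**2 - 6 = -6 + (6 + E)**2)
a(C, o) = C/5 + o*C**2/5 (a(C, o) = ((C*C)*o + C)/5 = (C**2*o + C)/5 = (o*C**2 + C)/5 = (C + o*C**2)/5 = C/5 + o*C**2/5)
y(z) = 23/5 - 14*z/5 (y(z) = 4 - ((1/5)*(-3)*(1 - 3*z) + z) = 4 - ((-3/5 + 9*z/5) + z) = 4 - (-3/5 + 14*z/5) = 4 + (3/5 - 14*z/5) = 23/5 - 14*z/5)
1/y(B(m(-4), -3)) = 1/(23/5 - 14*(-6 + (6 + 0)**2)/5) = 1/(23/5 - 14*(-6 + 6**2)/5) = 1/(23/5 - 14*(-6 + 36)/5) = 1/(23/5 - 14/5*30) = 1/(23/5 - 84) = 1/(-397/5) = -5/397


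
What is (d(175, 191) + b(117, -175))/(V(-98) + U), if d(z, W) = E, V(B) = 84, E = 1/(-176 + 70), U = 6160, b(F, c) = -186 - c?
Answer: -1167/661864 ≈ -0.0017632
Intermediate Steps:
E = -1/106 (E = 1/(-106) = -1/106 ≈ -0.0094340)
d(z, W) = -1/106
(d(175, 191) + b(117, -175))/(V(-98) + U) = (-1/106 + (-186 - 1*(-175)))/(84 + 6160) = (-1/106 + (-186 + 175))/6244 = (-1/106 - 11)*(1/6244) = -1167/106*1/6244 = -1167/661864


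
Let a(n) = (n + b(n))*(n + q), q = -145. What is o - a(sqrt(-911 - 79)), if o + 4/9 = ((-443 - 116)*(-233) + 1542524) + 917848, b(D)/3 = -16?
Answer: 23261837/9 + 579*I*sqrt(110) ≈ 2.5846e+6 + 6072.6*I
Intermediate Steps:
b(D) = -48 (b(D) = 3*(-16) = -48)
a(n) = (-145 + n)*(-48 + n) (a(n) = (n - 48)*(n - 145) = (-48 + n)*(-145 + n) = (-145 + n)*(-48 + n))
o = 23315567/9 (o = -4/9 + (((-443 - 116)*(-233) + 1542524) + 917848) = -4/9 + ((-559*(-233) + 1542524) + 917848) = -4/9 + ((130247 + 1542524) + 917848) = -4/9 + (1672771 + 917848) = -4/9 + 2590619 = 23315567/9 ≈ 2.5906e+6)
o - a(sqrt(-911 - 79)) = 23315567/9 - (6960 + (sqrt(-911 - 79))**2 - 193*sqrt(-911 - 79)) = 23315567/9 - (6960 + (sqrt(-990))**2 - 579*I*sqrt(110)) = 23315567/9 - (6960 + (3*I*sqrt(110))**2 - 579*I*sqrt(110)) = 23315567/9 - (6960 - 990 - 579*I*sqrt(110)) = 23315567/9 - (5970 - 579*I*sqrt(110)) = 23315567/9 + (-5970 + 579*I*sqrt(110)) = 23261837/9 + 579*I*sqrt(110)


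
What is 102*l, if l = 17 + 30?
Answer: 4794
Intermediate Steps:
l = 47
102*l = 102*47 = 4794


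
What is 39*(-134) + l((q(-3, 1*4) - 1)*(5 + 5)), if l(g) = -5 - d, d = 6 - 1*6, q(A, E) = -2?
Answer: -5231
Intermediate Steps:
d = 0 (d = 6 - 6 = 0)
l(g) = -5 (l(g) = -5 - 1*0 = -5 + 0 = -5)
39*(-134) + l((q(-3, 1*4) - 1)*(5 + 5)) = 39*(-134) - 5 = -5226 - 5 = -5231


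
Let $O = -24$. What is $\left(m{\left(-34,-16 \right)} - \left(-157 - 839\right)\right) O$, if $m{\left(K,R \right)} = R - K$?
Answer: $-24336$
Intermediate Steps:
$\left(m{\left(-34,-16 \right)} - \left(-157 - 839\right)\right) O = \left(\left(-16 - -34\right) - \left(-157 - 839\right)\right) \left(-24\right) = \left(\left(-16 + 34\right) - \left(-157 - 839\right)\right) \left(-24\right) = \left(18 - -996\right) \left(-24\right) = \left(18 + 996\right) \left(-24\right) = 1014 \left(-24\right) = -24336$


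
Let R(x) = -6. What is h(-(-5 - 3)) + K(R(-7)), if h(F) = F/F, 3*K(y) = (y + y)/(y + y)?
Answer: 4/3 ≈ 1.3333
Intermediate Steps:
K(y) = ⅓ (K(y) = ((y + y)/(y + y))/3 = ((2*y)/((2*y)))/3 = ((2*y)*(1/(2*y)))/3 = (⅓)*1 = ⅓)
h(F) = 1
h(-(-5 - 3)) + K(R(-7)) = 1 + ⅓ = 4/3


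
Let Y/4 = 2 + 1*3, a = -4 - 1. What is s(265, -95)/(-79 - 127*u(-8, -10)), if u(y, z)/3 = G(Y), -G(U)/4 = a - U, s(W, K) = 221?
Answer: -221/38179 ≈ -0.0057885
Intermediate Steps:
a = -5
Y = 20 (Y = 4*(2 + 1*3) = 4*(2 + 3) = 4*5 = 20)
G(U) = 20 + 4*U (G(U) = -4*(-5 - U) = 20 + 4*U)
u(y, z) = 300 (u(y, z) = 3*(20 + 4*20) = 3*(20 + 80) = 3*100 = 300)
s(265, -95)/(-79 - 127*u(-8, -10)) = 221/(-79 - 127*300) = 221/(-79 - 38100) = 221/(-38179) = 221*(-1/38179) = -221/38179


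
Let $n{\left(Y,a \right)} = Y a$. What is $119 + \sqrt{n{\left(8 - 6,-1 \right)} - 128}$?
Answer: $119 + i \sqrt{130} \approx 119.0 + 11.402 i$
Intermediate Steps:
$119 + \sqrt{n{\left(8 - 6,-1 \right)} - 128} = 119 + \sqrt{\left(8 - 6\right) \left(-1\right) - 128} = 119 + \sqrt{2 \left(-1\right) - 128} = 119 + \sqrt{-2 - 128} = 119 + \sqrt{-130} = 119 + i \sqrt{130}$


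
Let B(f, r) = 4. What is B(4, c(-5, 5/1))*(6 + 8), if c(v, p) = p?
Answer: 56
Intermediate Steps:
B(4, c(-5, 5/1))*(6 + 8) = 4*(6 + 8) = 4*14 = 56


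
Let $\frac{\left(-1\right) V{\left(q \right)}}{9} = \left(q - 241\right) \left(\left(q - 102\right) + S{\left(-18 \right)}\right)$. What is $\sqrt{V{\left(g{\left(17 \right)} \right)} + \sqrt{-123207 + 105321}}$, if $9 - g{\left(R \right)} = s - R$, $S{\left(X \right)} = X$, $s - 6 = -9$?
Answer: $\sqrt{-173628 + i \sqrt{17886}} \approx 0.16 + 416.69 i$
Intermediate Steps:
$s = -3$ ($s = 6 - 9 = -3$)
$g{\left(R \right)} = 12 + R$ ($g{\left(R \right)} = 9 - \left(-3 - R\right) = 9 + \left(3 + R\right) = 12 + R$)
$V{\left(q \right)} = - 9 \left(-241 + q\right) \left(-120 + q\right)$ ($V{\left(q \right)} = - 9 \left(q - 241\right) \left(\left(q - 102\right) - 18\right) = - 9 \left(-241 + q\right) \left(\left(-102 + q\right) - 18\right) = - 9 \left(-241 + q\right) \left(-120 + q\right)$)
$\sqrt{V{\left(g{\left(17 \right)} \right)} + \sqrt{-123207 + 105321}} = \sqrt{\left(-260280 - 9 \left(12 + 17\right)^{2} + 3249 \left(12 + 17\right)\right) + \sqrt{-123207 + 105321}} = \sqrt{\left(-260280 - 9 \cdot 29^{2} + 3249 \cdot 29\right) + \sqrt{-17886}} = \sqrt{\left(-260280 - 7569 + 94221\right) + i \sqrt{17886}} = \sqrt{-173628 + i \sqrt{17886}}$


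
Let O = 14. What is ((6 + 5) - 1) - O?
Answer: -4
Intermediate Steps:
((6 + 5) - 1) - O = ((6 + 5) - 1) - 1*14 = (11 - 1) - 14 = 10 - 14 = -4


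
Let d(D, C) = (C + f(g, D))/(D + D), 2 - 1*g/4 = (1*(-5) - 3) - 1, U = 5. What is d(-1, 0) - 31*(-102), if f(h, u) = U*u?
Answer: 6329/2 ≈ 3164.5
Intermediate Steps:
g = 44 (g = 8 - 4*((1*(-5) - 3) - 1) = 8 - 4*((-5 - 3) - 1) = 8 - 4*(-8 - 1) = 8 - 4*(-9) = 8 + 36 = 44)
f(h, u) = 5*u
d(D, C) = (C + 5*D)/(2*D) (d(D, C) = (C + 5*D)/(D + D) = (C + 5*D)/((2*D)) = (C + 5*D)*(1/(2*D)) = (C + 5*D)/(2*D))
d(-1, 0) - 31*(-102) = (½)*(0 + 5*(-1))/(-1) - 31*(-102) = (½)*(-1)*(0 - 5) + 3162 = (½)*(-1)*(-5) + 3162 = 5/2 + 3162 = 6329/2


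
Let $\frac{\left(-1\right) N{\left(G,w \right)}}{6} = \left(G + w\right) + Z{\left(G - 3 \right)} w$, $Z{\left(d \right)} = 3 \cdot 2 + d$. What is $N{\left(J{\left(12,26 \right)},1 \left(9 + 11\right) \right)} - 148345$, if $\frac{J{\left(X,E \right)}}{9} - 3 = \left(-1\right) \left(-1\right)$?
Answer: $-153361$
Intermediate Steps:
$Z{\left(d \right)} = 6 + d$
$J{\left(X,E \right)} = 36$ ($J{\left(X,E \right)} = 27 + 9 \left(\left(-1\right) \left(-1\right)\right) = 27 + 9 \cdot 1 = 27 + 9 = 36$)
$N{\left(G,w \right)} = - 6 G - 6 w - 6 w \left(3 + G\right)$ ($N{\left(G,w \right)} = - 6 \left(\left(G + w\right) + \left(6 + \left(G - 3\right)\right) w\right) = - 6 \left(\left(G + w\right) + \left(6 + \left(-3 + G\right)\right) w\right) = - 6 \left(\left(G + w\right) + \left(3 + G\right) w\right) = - 6 \left(\left(G + w\right) + w \left(3 + G\right)\right) = - 6 \left(G + w + w \left(3 + G\right)\right) = - 6 G - 6 w - 6 w \left(3 + G\right)$)
$N{\left(J{\left(12,26 \right)},1 \left(9 + 11\right) \right)} - 148345 = \left(\left(-6\right) 36 - 6 \cdot 1 \left(9 + 11\right) - 6 \cdot 1 \left(9 + 11\right) \left(3 + 36\right)\right) - 148345 = \left(-216 - 6 \cdot 1 \cdot 20 - 6 \cdot 1 \cdot 20 \cdot 39\right) - 148345 = \left(-216 - 120 - 120 \cdot 39\right) - 148345 = \left(-216 - 120 - 4680\right) - 148345 = -5016 - 148345 = -153361$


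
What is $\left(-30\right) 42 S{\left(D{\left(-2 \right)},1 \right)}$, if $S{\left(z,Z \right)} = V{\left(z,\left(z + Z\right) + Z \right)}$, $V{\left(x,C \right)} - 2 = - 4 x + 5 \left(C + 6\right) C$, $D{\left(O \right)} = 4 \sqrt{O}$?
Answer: $98280 - 231840 i \sqrt{2} \approx 98280.0 - 3.2787 \cdot 10^{5} i$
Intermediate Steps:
$V{\left(x,C \right)} = 2 - 4 x + C \left(30 + 5 C\right)$ ($V{\left(x,C \right)} = 2 + \left(- 4 x + 5 \left(C + 6\right) C\right) = 2 + \left(- 4 x + 5 \left(6 + C\right) C\right) = 2 + \left(- 4 x + \left(30 + 5 C\right) C\right) = 2 + \left(- 4 x + C \left(30 + 5 C\right)\right) = 2 - 4 x + C \left(30 + 5 C\right)$)
$S{\left(z,Z \right)} = 2 + 5 \left(z + 2 Z\right)^{2} + 26 z + 60 Z$ ($S{\left(z,Z \right)} = 2 - 4 z + 5 \left(\left(z + Z\right) + Z\right)^{2} + 30 \left(\left(z + Z\right) + Z\right) = 2 - 4 z + 5 \left(\left(Z + z\right) + Z\right)^{2} + 30 \left(\left(Z + z\right) + Z\right) = 2 - 4 z + 5 \left(z + 2 Z\right)^{2} + 30 \left(z + 2 Z\right) = 2 - 4 z + 5 \left(z + 2 Z\right)^{2} + \left(30 z + 60 Z\right) = 2 + 5 \left(z + 2 Z\right)^{2} + 26 z + 60 Z$)
$\left(-30\right) 42 S{\left(D{\left(-2 \right)},1 \right)} = \left(-30\right) 42 \left(2 + 5 \left(4 \sqrt{-2} + 2 \cdot 1\right)^{2} + 26 \cdot 4 \sqrt{-2} + 60 \cdot 1\right) = - 1260 \left(2 + 5 \left(4 i \sqrt{2} + 2\right)^{2} + 26 \cdot 4 i \sqrt{2} + 60\right) = - 1260 \left(2 + 5 \left(2 + 4 i \sqrt{2}\right)^{2} + 104 i \sqrt{2} + 60\right) = - 1260 \left(62 + 5 \left(2 + 4 i \sqrt{2}\right)^{2} + 104 i \sqrt{2}\right) = -78120 - 6300 \left(2 + 4 i \sqrt{2}\right)^{2} - 131040 i \sqrt{2}$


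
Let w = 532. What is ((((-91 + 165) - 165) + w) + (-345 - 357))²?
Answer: 68121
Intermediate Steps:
((((-91 + 165) - 165) + w) + (-345 - 357))² = ((((-91 + 165) - 165) + 532) + (-345 - 357))² = (((74 - 165) + 532) - 702)² = ((-91 + 532) - 702)² = (441 - 702)² = (-261)² = 68121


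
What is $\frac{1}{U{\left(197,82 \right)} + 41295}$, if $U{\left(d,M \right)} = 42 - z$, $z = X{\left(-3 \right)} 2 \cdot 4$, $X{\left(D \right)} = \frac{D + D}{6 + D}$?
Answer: $\frac{1}{41353} \approx 2.4182 \cdot 10^{-5}$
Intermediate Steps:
$X{\left(D \right)} = \frac{2 D}{6 + D}$
$z = -16$ ($z = 2 \left(-3\right) \frac{1}{6 - 3} \cdot 2 \cdot 4 = 2 \left(-3\right) \frac{1}{3} \cdot 2 \cdot 4 = \left(-2\right) 2 \cdot 4 = \left(-4\right) 4 = -16$)
$U{\left(d,M \right)} = 58$ ($U{\left(d,M \right)} = 42 - -16 = 42 + 16 = 58$)
$\frac{1}{U{\left(197,82 \right)} + 41295} = \frac{1}{58 + 41295} = \frac{1}{41353}$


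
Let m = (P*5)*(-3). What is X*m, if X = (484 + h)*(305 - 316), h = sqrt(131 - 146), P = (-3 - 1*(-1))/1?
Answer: -159720 - 330*I*sqrt(15) ≈ -1.5972e+5 - 1278.1*I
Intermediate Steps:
P = -2 (P = (-3 + 1)*1 = -2*1 = -2)
h = I*sqrt(15) (h = sqrt(-15) = I*sqrt(15) ≈ 3.873*I)
X = -5324 - 11*I*sqrt(15) (X = (484 + I*sqrt(15))*(305 - 316) = (484 + I*sqrt(15))*(-11) = -5324 - 11*I*sqrt(15) ≈ -5324.0 - 42.603*I)
m = 30 (m = -2*5*(-3) = -10*(-3) = 30)
X*m = (-5324 - 11*I*sqrt(15))*30 = -159720 - 330*I*sqrt(15)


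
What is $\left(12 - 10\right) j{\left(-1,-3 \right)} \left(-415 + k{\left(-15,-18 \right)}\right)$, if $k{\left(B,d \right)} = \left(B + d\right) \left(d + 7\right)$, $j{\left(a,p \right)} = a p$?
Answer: $-312$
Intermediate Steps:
$k{\left(B,d \right)} = \left(7 + d\right) \left(B + d\right)$ ($k{\left(B,d \right)} = \left(B + d\right) \left(7 + d\right) = \left(7 + d\right) \left(B + d\right)$)
$\left(12 - 10\right) j{\left(-1,-3 \right)} \left(-415 + k{\left(-15,-18 \right)}\right) = \left(12 - 10\right) \left(\left(-1\right) \left(-3\right)\right) \left(-415 + \left(\left(-18\right)^{2} + 7 \left(-15\right) + 7 \left(-18\right) - -270\right)\right) = 2 \cdot 3 \left(-415 + \left(324 - 105 - 126 + 270\right)\right) = 6 \left(-415 + 363\right) = 6 \left(-52\right) = -312$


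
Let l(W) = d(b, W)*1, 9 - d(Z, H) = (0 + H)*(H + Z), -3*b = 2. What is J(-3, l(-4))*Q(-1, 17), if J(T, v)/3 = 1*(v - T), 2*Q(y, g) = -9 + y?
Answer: 100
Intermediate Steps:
b = -2/3 (b = -1/3*2 = -2/3 ≈ -0.66667)
d(Z, H) = 9 - H*(H + Z) (d(Z, H) = 9 - (0 + H)*(H + Z) = 9 - H*(H + Z))
l(W) = 9 - W**2 + 2*W/3 (l(W) = (9 - W**2 - 1*W*(-2/3))*1 = (9 - W**2 + 2*W/3)*1 = 9 - W**2 + 2*W/3)
Q(y, g) = -9/2 + y/2 (Q(y, g) = (-9 + y)/2 = -9/2 + y/2)
J(T, v) = -3*T + 3*v (J(T, v) = 3*(1*(v - T)) = 3*(v - T) = -3*T + 3*v)
J(-3, l(-4))*Q(-1, 17) = (-3*(-3) + 3*(9 - 1*(-4)**2 + (2/3)*(-4)))*(-9/2 + (1/2)*(-1)) = (9 + 3*(9 - 1*16 - 8/3))*(-9/2 - 1/2) = (9 + 3*(9 - 16 - 8/3))*(-5) = (9 + 3*(-29/3))*(-5) = (9 - 29)*(-5) = -20*(-5) = 100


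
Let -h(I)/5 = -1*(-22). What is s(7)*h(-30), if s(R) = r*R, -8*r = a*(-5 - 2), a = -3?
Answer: 8085/4 ≈ 2021.3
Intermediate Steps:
r = -21/8 (r = -(-3)*(-5 - 2)/8 = -(-3)*(-7)/8 = -⅛*21 = -21/8 ≈ -2.6250)
h(I) = -110 (h(I) = -(-5)*(-22) = -5*22 = -110)
s(R) = -21*R/8
s(7)*h(-30) = -21/8*7*(-110) = -147/8*(-110) = 8085/4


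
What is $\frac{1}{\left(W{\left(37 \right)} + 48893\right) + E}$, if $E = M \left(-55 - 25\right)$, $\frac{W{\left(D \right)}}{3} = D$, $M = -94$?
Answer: $\frac{1}{56524} \approx 1.7692 \cdot 10^{-5}$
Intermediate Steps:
$W{\left(D \right)} = 3 D$
$E = 7520$ ($E = - 94 \left(-55 - 25\right) = \left(-94\right) \left(-80\right) = 7520$)
$\frac{1}{\left(W{\left(37 \right)} + 48893\right) + E} = \frac{1}{\left(3 \cdot 37 + 48893\right) + 7520} = \frac{1}{\left(111 + 48893\right) + 7520} = \frac{1}{49004 + 7520} = \frac{1}{56524}$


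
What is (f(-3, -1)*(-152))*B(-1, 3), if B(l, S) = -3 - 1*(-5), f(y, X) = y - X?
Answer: 608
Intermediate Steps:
B(l, S) = 2 (B(l, S) = -3 + 5 = 2)
(f(-3, -1)*(-152))*B(-1, 3) = ((-3 - 1*(-1))*(-152))*2 = ((-3 + 1)*(-152))*2 = -2*(-152)*2 = 304*2 = 608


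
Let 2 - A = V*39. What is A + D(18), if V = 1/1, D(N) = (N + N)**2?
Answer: 1259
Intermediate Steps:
D(N) = 4*N**2 (D(N) = (2*N)**2 = 4*N**2)
V = 1
A = -37 (A = 2 - 39 = -37)
A + D(18) = -37 + 4*18**2 = -37 + 4*324 = -37 + 1296 = 1259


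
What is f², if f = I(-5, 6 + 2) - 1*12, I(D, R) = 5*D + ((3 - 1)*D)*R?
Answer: 13689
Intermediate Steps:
I(D, R) = 5*D + 2*D*R (I(D, R) = 5*D + (2*D)*R = 5*D + 2*D*R)
f = -117 (f = -5*(5 + 2*(6 + 2)) - 1*12 = -5*(5 + 2*8) - 12 = -5*(5 + 16) - 12 = -5*21 - 12 = -105 - 12 = -117)
f² = (-117)² = 13689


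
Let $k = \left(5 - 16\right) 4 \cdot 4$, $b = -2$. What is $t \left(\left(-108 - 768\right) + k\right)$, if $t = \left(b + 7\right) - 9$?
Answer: $4208$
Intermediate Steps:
$t = -4$ ($t = \left(-2 + 7\right) - 9 = 5 - 9 = -4$)
$k = -176$ ($k = \left(-11\right) 16 = -176$)
$t \left(\left(-108 - 768\right) + k\right) = - 4 \left(\left(-108 - 768\right) - 176\right) = - 4 \left(-876 - 176\right) = \left(-4\right) \left(-1052\right) = 4208$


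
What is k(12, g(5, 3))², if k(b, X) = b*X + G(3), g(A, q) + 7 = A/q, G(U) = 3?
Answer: 3721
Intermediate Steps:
g(A, q) = -7 + A/q
k(b, X) = 3 + X*b (k(b, X) = b*X + 3 = X*b + 3 = 3 + X*b)
k(12, g(5, 3))² = (3 + (-7 + 5/3)*12)² = (3 - 16/3*12)² = (3 - 64)² = (-61)² = 3721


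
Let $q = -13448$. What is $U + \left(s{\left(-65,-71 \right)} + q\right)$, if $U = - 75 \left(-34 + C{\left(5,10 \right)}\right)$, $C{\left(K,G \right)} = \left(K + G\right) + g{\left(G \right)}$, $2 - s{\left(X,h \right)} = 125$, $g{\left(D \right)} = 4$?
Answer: $-12446$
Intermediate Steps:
$s{\left(X,h \right)} = -123$ ($s{\left(X,h \right)} = 2 - 125 = -123$)
$C{\left(K,G \right)} = 4 + G + K$ ($C{\left(K,G \right)} = \left(K + G\right) + 4 = \left(G + K\right) + 4 = 4 + G + K$)
$U = 1125$ ($U = - 75 \left(-34 + \left(4 + 10 + 5\right)\right) = - 75 \left(-34 + 19\right) = \left(-75\right) \left(-15\right) = 1125$)
$U + \left(s{\left(-65,-71 \right)} + q\right) = 1125 - 13571 = -12446$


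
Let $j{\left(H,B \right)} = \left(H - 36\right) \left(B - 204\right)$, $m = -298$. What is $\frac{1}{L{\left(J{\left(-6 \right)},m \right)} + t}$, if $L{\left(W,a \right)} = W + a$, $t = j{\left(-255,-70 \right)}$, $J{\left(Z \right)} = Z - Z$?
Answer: $\frac{1}{79436} \approx 1.2589 \cdot 10^{-5}$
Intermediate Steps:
$J{\left(Z \right)} = 0$
$j{\left(H,B \right)} = \left(-204 + B\right) \left(-36 + H\right)$ ($j{\left(H,B \right)} = \left(-36 + H\right) \left(-204 + B\right) = \left(-204 + B\right) \left(-36 + H\right)$)
$t = 79734$ ($t = 7344 - -52020 - -2520 - -17850 = 7344 + 52020 + 2520 + 17850 = 79734$)
$\frac{1}{L{\left(J{\left(-6 \right)},m \right)} + t} = \frac{1}{\left(0 - 298\right) + 79734} = \frac{1}{-298 + 79734} = \frac{1}{79436}$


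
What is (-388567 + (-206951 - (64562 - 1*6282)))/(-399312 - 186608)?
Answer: 326899/292960 ≈ 1.1158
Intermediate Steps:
(-388567 + (-206951 - (64562 - 1*6282)))/(-399312 - 186608) = (-388567 + (-206951 - (64562 - 6282)))/(-585920) = (-388567 + (-206951 - 1*58280))*(-1/585920) = (-388567 + (-206951 - 58280))*(-1/585920) = (-388567 - 265231)*(-1/585920) = -653798*(-1/585920) = 326899/292960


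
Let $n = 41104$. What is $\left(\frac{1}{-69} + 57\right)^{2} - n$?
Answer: $- \frac{180235520}{4761} \approx -37857.0$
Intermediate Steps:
$\left(\frac{1}{-69} + 57\right)^{2} - n = \left(\frac{1}{-69} + 57\right)^{2} - 41104 = \left(- \frac{1}{69} + 57\right)^{2} - 41104 = \left(\frac{3932}{69}\right)^{2} - 41104 = \frac{15460624}{4761} - 41104 = - \frac{180235520}{4761}$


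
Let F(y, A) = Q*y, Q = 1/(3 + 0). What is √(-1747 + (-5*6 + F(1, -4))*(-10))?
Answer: I*√13053/3 ≈ 38.083*I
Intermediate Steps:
Q = ⅓ (Q = 1/3 = ⅓ ≈ 0.33333)
F(y, A) = y/3
√(-1747 + (-5*6 + F(1, -4))*(-10)) = √(-1747 + (-5*6 + (⅓)*1)*(-10)) = √(-1747 + (-30 + ⅓)*(-10)) = √(-1747 - 89/3*(-10)) = √(-1747 + 890/3) = √(-4351/3) = I*√13053/3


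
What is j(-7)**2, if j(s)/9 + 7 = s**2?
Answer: 142884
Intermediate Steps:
j(s) = -63 + 9*s**2
j(-7)**2 = (-63 + 9*(-7)**2)**2 = (-63 + 9*49)**2 = (-63 + 441)**2 = 378**2 = 142884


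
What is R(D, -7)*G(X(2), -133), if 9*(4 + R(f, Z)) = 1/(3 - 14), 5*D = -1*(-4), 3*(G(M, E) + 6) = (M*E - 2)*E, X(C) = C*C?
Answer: -9396196/99 ≈ -94911.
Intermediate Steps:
X(C) = C²
G(M, E) = -6 + E*(-2 + E*M)/3 (G(M, E) = -6 + ((M*E - 2)*E)/3 = -6 + ((E*M - 2)*E)/3 = -6 + ((-2 + E*M)*E)/3 = -6 + (E*(-2 + E*M))/3 = -6 + E*(-2 + E*M)/3)
D = ⅘ (D = (-1*(-4))/5 = (⅕)*4 = ⅘ ≈ 0.80000)
R(f, Z) = -397/99 (R(f, Z) = -4 + 1/(9*(3 - 14)) = -4 + (⅑)/(-11) = -4 + (⅑)*(-1/11) = -4 - 1/99 = -397/99)
R(D, -7)*G(X(2), -133) = -397*(-6 - ⅔*(-133) + (⅓)*2²*(-133)²)/99 = -397*(-6 + 266/3 + (⅓)*4*17689)/99 = -397*(-6 + 266/3 + 70756/3)/99 = -397/99*23668 = -9396196/99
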